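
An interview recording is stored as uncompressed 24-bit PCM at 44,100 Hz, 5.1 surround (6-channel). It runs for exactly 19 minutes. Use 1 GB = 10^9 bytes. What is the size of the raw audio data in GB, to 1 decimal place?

Duration = exactly 19 minutes = 1,140 s.
Bytes = 44,100 samples/s × 1,140 s × 3 bytes/sample × 6 ch = 904,932,000 bytes.
904,932,000 / 1,000,000,000 = 0.9 GB.

0.9 GB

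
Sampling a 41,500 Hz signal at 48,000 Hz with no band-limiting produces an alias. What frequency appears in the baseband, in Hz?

6,500 Hz

Nyquist = 48,000/2 = 24,000 Hz; 41,500 Hz exceeds it.
Alias = |41,500 − 1×48,000| = |41,500 − 48,000| = 6,500 Hz.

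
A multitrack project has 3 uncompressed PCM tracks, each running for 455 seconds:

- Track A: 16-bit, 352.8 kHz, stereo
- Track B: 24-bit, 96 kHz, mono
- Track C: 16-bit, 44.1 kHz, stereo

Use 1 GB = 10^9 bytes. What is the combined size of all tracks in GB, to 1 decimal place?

Track A: 352,800 × 455 × 2 × 2 = 642,096,000 bytes.
Track B: 96,000 × 455 × 3 × 1 = 131,040,000 bytes.
Track C: 44,100 × 455 × 2 × 2 = 80,262,000 bytes.
Total = 853,398,000 bytes = 0.9 GB.

0.9 GB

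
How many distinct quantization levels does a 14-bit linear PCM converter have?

16,384 levels

2^14 = 16,384.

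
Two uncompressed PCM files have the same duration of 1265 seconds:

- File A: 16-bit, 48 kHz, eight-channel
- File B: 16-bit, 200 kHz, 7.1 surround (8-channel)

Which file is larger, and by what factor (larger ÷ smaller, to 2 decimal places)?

File A: 48,000 × 2 × 8 = 768,000 bytes/s.
File B: 200,000 × 2 × 8 = 3,200,000 bytes/s.
File B is larger; ratio = 4,048,000,000 / 971,520,000 = 4.17.

File B, by a factor of 4.17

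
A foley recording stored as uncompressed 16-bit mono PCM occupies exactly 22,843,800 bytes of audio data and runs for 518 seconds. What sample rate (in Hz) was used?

Bytes = sample_rate × seconds × bytes_per_sample × channels.
sample_rate = 22,843,800 / (518 × 2 × 1) = 22,843,800 / 1,036 = 22,050 Hz.

22,050 Hz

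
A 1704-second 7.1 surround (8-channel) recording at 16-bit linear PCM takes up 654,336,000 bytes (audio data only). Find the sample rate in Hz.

24,000 Hz

Bytes = sample_rate × seconds × bytes_per_sample × channels.
sample_rate = 654,336,000 / (1,704 × 2 × 8) = 654,336,000 / 27,264 = 24,000 Hz.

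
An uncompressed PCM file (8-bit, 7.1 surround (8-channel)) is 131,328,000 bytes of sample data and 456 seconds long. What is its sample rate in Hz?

Bytes = sample_rate × seconds × bytes_per_sample × channels.
sample_rate = 131,328,000 / (456 × 1 × 8) = 131,328,000 / 3,648 = 36,000 Hz.

36,000 Hz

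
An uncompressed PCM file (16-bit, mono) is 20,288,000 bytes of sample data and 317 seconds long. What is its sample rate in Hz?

32,000 Hz

Bytes = sample_rate × seconds × bytes_per_sample × channels.
sample_rate = 20,288,000 / (317 × 2 × 1) = 20,288,000 / 634 = 32,000 Hz.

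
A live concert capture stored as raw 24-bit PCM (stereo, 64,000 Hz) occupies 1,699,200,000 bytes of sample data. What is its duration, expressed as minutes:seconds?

73:45

Byte rate = 64,000 × 3 × 2 = 384,000 bytes/s.
Duration = 1,699,200,000 / 384,000 = 4,425 s.
4,425 s = 73:45.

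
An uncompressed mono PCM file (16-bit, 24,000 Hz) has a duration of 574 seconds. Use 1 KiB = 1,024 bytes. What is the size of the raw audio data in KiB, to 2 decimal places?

Bytes = 24,000 samples/s × 574 s × 2 bytes/sample × 1 ch = 27,552,000 bytes.
27,552,000 / 1,024 = 26906.25 KiB.

26906.25 KiB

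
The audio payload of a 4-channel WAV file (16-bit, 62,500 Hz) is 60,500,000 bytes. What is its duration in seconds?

Byte rate = 62,500 × 2 × 4 = 500,000 bytes/s.
Duration = 60,500,000 / 500,000 = 121 s.

121 seconds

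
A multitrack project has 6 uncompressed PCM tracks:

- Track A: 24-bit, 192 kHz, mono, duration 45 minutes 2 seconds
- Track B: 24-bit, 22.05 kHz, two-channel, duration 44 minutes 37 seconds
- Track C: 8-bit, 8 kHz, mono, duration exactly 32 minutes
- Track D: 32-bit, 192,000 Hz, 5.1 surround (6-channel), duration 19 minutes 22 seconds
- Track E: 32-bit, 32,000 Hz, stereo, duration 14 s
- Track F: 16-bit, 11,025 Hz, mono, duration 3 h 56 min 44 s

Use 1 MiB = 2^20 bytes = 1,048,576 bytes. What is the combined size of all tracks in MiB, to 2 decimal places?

Track A: 45 minutes 2 seconds = 2,702 s; 192,000 × 2,702 × 3 × 1 = 1,556,352,000 bytes.
Track B: 44 minutes 37 seconds = 2,677 s; 22,050 × 2,677 × 3 × 2 = 354,167,100 bytes.
Track C: exactly 32 minutes = 1,920 s; 8,000 × 1,920 × 1 × 1 = 15,360,000 bytes.
Track D: 19 minutes 22 seconds = 1,162 s; 192,000 × 1,162 × 4 × 6 = 5,354,496,000 bytes.
Track E: 32,000 × 14 × 4 × 2 = 3,584,000 bytes.
Track F: 3 h 56 min 44 s = 14,204 s; 11,025 × 14,204 × 2 × 1 = 313,198,200 bytes.
Total = 7,597,157,300 bytes = 7245.21 MiB.

7245.21 MiB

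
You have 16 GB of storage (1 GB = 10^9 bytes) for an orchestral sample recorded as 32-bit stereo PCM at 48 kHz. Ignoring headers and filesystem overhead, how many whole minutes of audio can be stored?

Uncompressed byte rate = 48,000 × 4 × 2 = 384,000 bytes/s.
Capacity = 16 × 1,000,000,000 = 16,000,000,000 bytes.
16,000,000,000 / 384,000 ≈ 41666.67 s → 694 minutes.

694 minutes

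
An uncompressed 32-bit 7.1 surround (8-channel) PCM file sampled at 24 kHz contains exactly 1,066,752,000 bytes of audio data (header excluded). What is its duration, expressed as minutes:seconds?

23:09

Byte rate = 24,000 × 4 × 8 = 768,000 bytes/s.
Duration = 1,066,752,000 / 768,000 = 1,389 s.
1,389 s = 23:09.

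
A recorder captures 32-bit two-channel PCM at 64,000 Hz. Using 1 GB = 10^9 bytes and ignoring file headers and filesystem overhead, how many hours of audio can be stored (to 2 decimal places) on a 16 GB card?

Uncompressed byte rate = 64,000 × 4 × 2 = 512,000 bytes/s.
Capacity = 16 × 1,000,000,000 = 16,000,000,000 bytes.
16,000,000,000 / 512,000 ≈ 31250 s → 8.68 hours.

8.68 hours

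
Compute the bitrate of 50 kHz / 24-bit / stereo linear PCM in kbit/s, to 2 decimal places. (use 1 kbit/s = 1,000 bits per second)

Bit rate = 50,000 × 24 × 2 = 2,400,000 bits/s.
= 2400.00 kbit/s.

2400.00 kbit/s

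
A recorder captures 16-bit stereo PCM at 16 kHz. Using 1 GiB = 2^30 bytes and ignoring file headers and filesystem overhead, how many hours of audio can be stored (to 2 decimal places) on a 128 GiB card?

Uncompressed byte rate = 16,000 × 2 × 2 = 64,000 bytes/s.
Capacity = 128 × 1,073,741,824 = 137,438,953,472 bytes.
137,438,953,472 / 64,000 ≈ 2147483.65 s → 596.52 hours.

596.52 hours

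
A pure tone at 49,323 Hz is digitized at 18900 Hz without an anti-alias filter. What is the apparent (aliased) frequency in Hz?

7,377 Hz

Nyquist = 18,900/2 = 9,450 Hz; 49,323 Hz exceeds it.
Alias = |49,323 − 3×18,900| = |49,323 − 56,700| = 7,377 Hz.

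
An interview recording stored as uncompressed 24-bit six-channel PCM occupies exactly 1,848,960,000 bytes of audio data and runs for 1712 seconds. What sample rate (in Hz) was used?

Bytes = sample_rate × seconds × bytes_per_sample × channels.
sample_rate = 1,848,960,000 / (1,712 × 3 × 6) = 1,848,960,000 / 30,816 = 60,000 Hz.

60,000 Hz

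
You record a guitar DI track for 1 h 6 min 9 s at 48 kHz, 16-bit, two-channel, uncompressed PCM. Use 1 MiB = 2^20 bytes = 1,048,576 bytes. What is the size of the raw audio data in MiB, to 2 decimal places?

726.75 MiB

Duration = 1 h 6 min 9 s = 3,969 s.
Bytes = 48,000 samples/s × 3,969 s × 2 bytes/sample × 2 ch = 762,048,000 bytes.
762,048,000 / 1,048,576 = 726.75 MiB.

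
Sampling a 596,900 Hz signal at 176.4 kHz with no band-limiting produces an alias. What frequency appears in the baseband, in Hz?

67,700 Hz

Nyquist = 176,400/2 = 88,200 Hz; 596,900 Hz exceeds it.
Alias = |596,900 − 3×176,400| = |596,900 − 529,200| = 67,700 Hz.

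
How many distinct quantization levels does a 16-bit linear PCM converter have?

2^16 = 65,536.

65,536 levels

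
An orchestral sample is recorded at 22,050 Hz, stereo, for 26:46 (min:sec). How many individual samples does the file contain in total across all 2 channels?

26:46 (min:sec) = 1,606 s.
22,050 × 1,606 s × 2 ch = 70,824,600 samples.

70,824,600 samples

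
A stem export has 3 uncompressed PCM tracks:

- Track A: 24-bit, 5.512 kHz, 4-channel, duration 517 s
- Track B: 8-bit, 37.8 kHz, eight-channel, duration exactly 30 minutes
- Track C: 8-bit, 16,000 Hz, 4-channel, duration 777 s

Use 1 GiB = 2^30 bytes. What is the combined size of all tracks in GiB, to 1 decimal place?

Track A: 5,512 × 517 × 3 × 4 = 34,196,448 bytes.
Track B: exactly 30 minutes = 1,800 s; 37,800 × 1,800 × 1 × 8 = 544,320,000 bytes.
Track C: 16,000 × 777 × 1 × 4 = 49,728,000 bytes.
Total = 628,244,448 bytes = 0.6 GiB.

0.6 GiB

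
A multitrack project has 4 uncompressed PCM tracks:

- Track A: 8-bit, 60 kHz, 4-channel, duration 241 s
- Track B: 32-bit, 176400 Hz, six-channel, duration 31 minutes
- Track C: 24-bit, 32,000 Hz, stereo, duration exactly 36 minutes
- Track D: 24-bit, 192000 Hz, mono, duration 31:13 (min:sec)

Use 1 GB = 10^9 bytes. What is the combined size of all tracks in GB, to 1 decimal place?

Track A: 60,000 × 241 × 1 × 4 = 57,840,000 bytes.
Track B: 31 minutes = 1,860 s; 176,400 × 1,860 × 4 × 6 = 7,874,496,000 bytes.
Track C: exactly 36 minutes = 2,160 s; 32,000 × 2,160 × 3 × 2 = 414,720,000 bytes.
Track D: 31:13 (min:sec) = 1,873 s; 192,000 × 1,873 × 3 × 1 = 1,078,848,000 bytes.
Total = 9,425,904,000 bytes = 9.4 GB.

9.4 GB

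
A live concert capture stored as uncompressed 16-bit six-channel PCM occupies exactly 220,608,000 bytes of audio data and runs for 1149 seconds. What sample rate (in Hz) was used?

16,000 Hz

Bytes = sample_rate × seconds × bytes_per_sample × channels.
sample_rate = 220,608,000 / (1,149 × 2 × 6) = 220,608,000 / 13,788 = 16,000 Hz.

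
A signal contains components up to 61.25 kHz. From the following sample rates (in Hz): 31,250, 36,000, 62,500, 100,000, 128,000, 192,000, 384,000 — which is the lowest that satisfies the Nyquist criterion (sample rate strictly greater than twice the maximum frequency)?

Need sample rate > 2 × 61,250 = 122,500 Hz.
Lowest listed rate above 122,500 Hz is 128,000 Hz.

128,000 Hz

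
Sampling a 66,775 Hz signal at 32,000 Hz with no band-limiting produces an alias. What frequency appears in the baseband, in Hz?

2,775 Hz

Nyquist = 32,000/2 = 16,000 Hz; 66,775 Hz exceeds it.
Alias = |66,775 − 2×32,000| = |66,775 − 64,000| = 2,775 Hz.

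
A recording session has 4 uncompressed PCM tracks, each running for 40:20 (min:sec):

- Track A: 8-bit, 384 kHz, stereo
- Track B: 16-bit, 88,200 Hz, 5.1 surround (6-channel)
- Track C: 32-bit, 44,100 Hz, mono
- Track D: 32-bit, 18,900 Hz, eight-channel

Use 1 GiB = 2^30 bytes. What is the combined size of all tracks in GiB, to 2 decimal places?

40:20 (min:sec) = 2,420 s.
Track A: 384,000 × 2,420 × 1 × 2 = 1,858,560,000 bytes.
Track B: 88,200 × 2,420 × 2 × 6 = 2,561,328,000 bytes.
Track C: 44,100 × 2,420 × 4 × 1 = 426,888,000 bytes.
Track D: 18,900 × 2,420 × 4 × 8 = 1,463,616,000 bytes.
Total = 6,310,392,000 bytes = 5.88 GiB.

5.88 GiB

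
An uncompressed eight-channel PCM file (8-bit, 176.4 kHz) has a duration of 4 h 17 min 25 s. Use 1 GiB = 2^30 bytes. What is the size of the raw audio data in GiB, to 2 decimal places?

Duration = 4 h 17 min 25 s = 15,445 s.
Bytes = 176,400 samples/s × 15,445 s × 1 bytes/sample × 8 ch = 21,795,984,000 bytes.
21,795,984,000 / 1,073,741,824 = 20.30 GiB.

20.30 GiB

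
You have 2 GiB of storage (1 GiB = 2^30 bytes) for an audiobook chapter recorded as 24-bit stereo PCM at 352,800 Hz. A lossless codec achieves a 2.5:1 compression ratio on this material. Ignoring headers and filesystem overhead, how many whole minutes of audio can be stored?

42 minutes

Uncompressed byte rate = 352,800 × 3 × 2 = 2,116,800 bytes/s.
After 2.5:1 compression, effective rate ≈ 846720 bytes/s.
Capacity = 2 × 1,073,741,824 = 2,147,483,648 bytes.
2,147,483,648 / effective rate ≈ 2536.24 s → 42 minutes.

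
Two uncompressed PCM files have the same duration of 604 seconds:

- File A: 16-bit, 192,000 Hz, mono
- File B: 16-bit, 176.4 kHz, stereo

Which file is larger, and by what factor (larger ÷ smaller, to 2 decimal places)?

File B, by a factor of 1.84

File A: 192,000 × 2 × 1 = 384,000 bytes/s.
File B: 176,400 × 2 × 2 = 705,600 bytes/s.
File B is larger; ratio = 426,182,400 / 231,936,000 = 1.84.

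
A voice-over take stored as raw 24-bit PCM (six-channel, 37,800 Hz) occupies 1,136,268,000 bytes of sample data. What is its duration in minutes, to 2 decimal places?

Byte rate = 37,800 × 3 × 6 = 680,400 bytes/s.
Duration = 1,136,268,000 / 680,400 = 1,670 s.
1,670 s / 60 = 27.83 minutes.

27.83 minutes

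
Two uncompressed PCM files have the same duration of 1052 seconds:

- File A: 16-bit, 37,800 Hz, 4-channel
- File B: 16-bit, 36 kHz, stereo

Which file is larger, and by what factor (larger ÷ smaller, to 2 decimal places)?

File A, by a factor of 2.10

File A: 37,800 × 2 × 4 = 302,400 bytes/s.
File B: 36,000 × 2 × 2 = 144,000 bytes/s.
File A is larger; ratio = 318,124,800 / 151,488,000 = 2.10.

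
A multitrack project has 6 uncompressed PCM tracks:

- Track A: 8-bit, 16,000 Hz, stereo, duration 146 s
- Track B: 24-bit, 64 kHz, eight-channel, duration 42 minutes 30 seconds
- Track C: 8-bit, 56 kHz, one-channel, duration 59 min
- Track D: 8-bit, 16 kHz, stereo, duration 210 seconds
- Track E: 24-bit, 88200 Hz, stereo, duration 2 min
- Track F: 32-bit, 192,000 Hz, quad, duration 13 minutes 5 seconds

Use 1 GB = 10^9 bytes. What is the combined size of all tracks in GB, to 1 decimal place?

6.6 GB

Track A: 16,000 × 146 × 1 × 2 = 4,672,000 bytes.
Track B: 42 minutes 30 seconds = 2,550 s; 64,000 × 2,550 × 3 × 8 = 3,916,800,000 bytes.
Track C: 59 min = 3,540 s; 56,000 × 3,540 × 1 × 1 = 198,240,000 bytes.
Track D: 16,000 × 210 × 1 × 2 = 6,720,000 bytes.
Track E: 2 min = 120 s; 88,200 × 120 × 3 × 2 = 63,504,000 bytes.
Track F: 13 minutes 5 seconds = 785 s; 192,000 × 785 × 4 × 4 = 2,411,520,000 bytes.
Total = 6,601,456,000 bytes = 6.6 GB.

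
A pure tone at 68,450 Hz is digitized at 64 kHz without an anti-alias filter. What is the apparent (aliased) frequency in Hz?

4,450 Hz

Nyquist = 64,000/2 = 32,000 Hz; 68,450 Hz exceeds it.
Alias = |68,450 − 1×64,000| = |68,450 − 64,000| = 4,450 Hz.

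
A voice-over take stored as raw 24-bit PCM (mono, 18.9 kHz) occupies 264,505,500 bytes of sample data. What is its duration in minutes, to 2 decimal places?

Byte rate = 18,900 × 3 × 1 = 56,700 bytes/s.
Duration = 264,505,500 / 56,700 = 4,665 s.
4,665 s / 60 = 77.75 minutes.

77.75 minutes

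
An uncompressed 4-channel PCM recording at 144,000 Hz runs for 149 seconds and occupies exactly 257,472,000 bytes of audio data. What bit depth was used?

Bytes per sample = 257,472,000 / (144,000 × 149 × 4) = 257,472,000 / 85,824,000 = 3.
Bit depth = 3 × 8 = 24 bits.

24 bits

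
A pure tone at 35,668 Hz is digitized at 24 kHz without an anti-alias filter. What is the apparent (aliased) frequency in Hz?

Nyquist = 24,000/2 = 12,000 Hz; 35,668 Hz exceeds it.
Alias = |35,668 − 1×24,000| = |35,668 − 24,000| = 11,668 Hz.

11,668 Hz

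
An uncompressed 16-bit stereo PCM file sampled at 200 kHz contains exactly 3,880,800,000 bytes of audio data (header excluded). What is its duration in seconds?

Byte rate = 200,000 × 2 × 2 = 800,000 bytes/s.
Duration = 3,880,800,000 / 800,000 = 4,851 s.

4,851 seconds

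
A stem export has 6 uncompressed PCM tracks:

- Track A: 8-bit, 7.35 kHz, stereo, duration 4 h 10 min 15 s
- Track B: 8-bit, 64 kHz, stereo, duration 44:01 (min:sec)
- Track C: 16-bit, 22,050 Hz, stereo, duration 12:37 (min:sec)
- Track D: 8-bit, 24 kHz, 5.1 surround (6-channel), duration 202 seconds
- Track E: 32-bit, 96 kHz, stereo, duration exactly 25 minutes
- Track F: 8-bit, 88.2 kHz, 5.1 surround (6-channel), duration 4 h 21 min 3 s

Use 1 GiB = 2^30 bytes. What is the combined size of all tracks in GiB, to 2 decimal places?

9.40 GiB

Track A: 4 h 10 min 15 s = 15,015 s; 7,350 × 15,015 × 1 × 2 = 220,720,500 bytes.
Track B: 44:01 (min:sec) = 2,641 s; 64,000 × 2,641 × 1 × 2 = 338,048,000 bytes.
Track C: 12:37 (min:sec) = 757 s; 22,050 × 757 × 2 × 2 = 66,767,400 bytes.
Track D: 24,000 × 202 × 1 × 6 = 29,088,000 bytes.
Track E: exactly 25 minutes = 1,500 s; 96,000 × 1,500 × 4 × 2 = 1,152,000,000 bytes.
Track F: 4 h 21 min 3 s = 15,663 s; 88,200 × 15,663 × 1 × 6 = 8,288,859,600 bytes.
Total = 10,095,483,500 bytes = 9.40 GiB.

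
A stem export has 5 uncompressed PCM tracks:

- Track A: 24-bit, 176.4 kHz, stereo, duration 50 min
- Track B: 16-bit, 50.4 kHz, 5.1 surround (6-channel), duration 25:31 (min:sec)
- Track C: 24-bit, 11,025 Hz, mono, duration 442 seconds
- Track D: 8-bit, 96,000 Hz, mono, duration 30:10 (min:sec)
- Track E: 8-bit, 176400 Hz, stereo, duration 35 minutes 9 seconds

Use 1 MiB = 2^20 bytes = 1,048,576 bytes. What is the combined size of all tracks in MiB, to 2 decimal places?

Track A: 50 min = 3,000 s; 176,400 × 3,000 × 3 × 2 = 3,175,200,000 bytes.
Track B: 25:31 (min:sec) = 1,531 s; 50,400 × 1,531 × 2 × 6 = 925,948,800 bytes.
Track C: 11,025 × 442 × 3 × 1 = 14,619,150 bytes.
Track D: 30:10 (min:sec) = 1,810 s; 96,000 × 1,810 × 1 × 1 = 173,760,000 bytes.
Track E: 35 minutes 9 seconds = 2,109 s; 176,400 × 2,109 × 1 × 2 = 744,055,200 bytes.
Total = 5,033,583,150 bytes = 4800.40 MiB.

4800.40 MiB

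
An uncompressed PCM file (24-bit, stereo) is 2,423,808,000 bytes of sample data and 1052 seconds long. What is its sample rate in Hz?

384,000 Hz

Bytes = sample_rate × seconds × bytes_per_sample × channels.
sample_rate = 2,423,808,000 / (1,052 × 3 × 2) = 2,423,808,000 / 6,312 = 384,000 Hz.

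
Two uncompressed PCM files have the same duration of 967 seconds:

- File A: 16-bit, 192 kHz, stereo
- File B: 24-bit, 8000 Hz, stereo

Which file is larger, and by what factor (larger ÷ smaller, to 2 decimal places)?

File A, by a factor of 16.00

File A: 192,000 × 2 × 2 = 768,000 bytes/s.
File B: 8,000 × 3 × 2 = 48,000 bytes/s.
File A is larger; ratio = 742,656,000 / 46,416,000 = 16.00.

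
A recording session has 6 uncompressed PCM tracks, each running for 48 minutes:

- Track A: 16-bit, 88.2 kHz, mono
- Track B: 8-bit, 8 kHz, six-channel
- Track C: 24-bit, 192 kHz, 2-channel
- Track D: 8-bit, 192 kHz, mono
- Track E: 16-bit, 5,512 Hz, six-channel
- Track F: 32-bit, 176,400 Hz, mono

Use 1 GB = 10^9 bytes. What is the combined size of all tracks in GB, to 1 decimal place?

6.7 GB

48 minutes = 2,880 s.
Track A: 88,200 × 2,880 × 2 × 1 = 508,032,000 bytes.
Track B: 8,000 × 2,880 × 1 × 6 = 138,240,000 bytes.
Track C: 192,000 × 2,880 × 3 × 2 = 3,317,760,000 bytes.
Track D: 192,000 × 2,880 × 1 × 1 = 552,960,000 bytes.
Track E: 5,512 × 2,880 × 2 × 6 = 190,494,720 bytes.
Track F: 176,400 × 2,880 × 4 × 1 = 2,032,128,000 bytes.
Total = 6,739,614,720 bytes = 6.7 GB.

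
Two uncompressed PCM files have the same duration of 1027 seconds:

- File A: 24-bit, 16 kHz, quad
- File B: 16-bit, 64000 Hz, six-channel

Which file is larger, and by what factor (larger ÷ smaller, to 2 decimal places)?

File B, by a factor of 4.00

File A: 16,000 × 3 × 4 = 192,000 bytes/s.
File B: 64,000 × 2 × 6 = 768,000 bytes/s.
File B is larger; ratio = 788,736,000 / 197,184,000 = 4.00.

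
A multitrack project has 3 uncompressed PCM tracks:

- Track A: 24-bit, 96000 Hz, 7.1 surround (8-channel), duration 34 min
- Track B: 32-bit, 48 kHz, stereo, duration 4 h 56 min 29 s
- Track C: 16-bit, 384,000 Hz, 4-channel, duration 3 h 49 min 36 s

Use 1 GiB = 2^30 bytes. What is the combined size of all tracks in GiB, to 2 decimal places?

50.15 GiB

Track A: 34 min = 2,040 s; 96,000 × 2,040 × 3 × 8 = 4,700,160,000 bytes.
Track B: 4 h 56 min 29 s = 17,789 s; 48,000 × 17,789 × 4 × 2 = 6,830,976,000 bytes.
Track C: 3 h 49 min 36 s = 13,776 s; 384,000 × 13,776 × 2 × 4 = 42,319,872,000 bytes.
Total = 53,851,008,000 bytes = 50.15 GiB.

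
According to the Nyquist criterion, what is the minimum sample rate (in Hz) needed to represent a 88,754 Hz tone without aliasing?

Minimum sample rate = 2 × 88,754 Hz = 177,508 Hz.

177,508 Hz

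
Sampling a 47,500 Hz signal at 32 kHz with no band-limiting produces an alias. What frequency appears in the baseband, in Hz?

Nyquist = 32,000/2 = 16,000 Hz; 47,500 Hz exceeds it.
Alias = |47,500 − 1×32,000| = |47,500 − 32,000| = 15,500 Hz.

15,500 Hz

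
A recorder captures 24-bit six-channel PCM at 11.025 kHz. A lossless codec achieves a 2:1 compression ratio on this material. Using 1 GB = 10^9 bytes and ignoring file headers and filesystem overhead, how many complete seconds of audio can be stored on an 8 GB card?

80,624 seconds

Uncompressed byte rate = 11,025 × 3 × 6 = 198,450 bytes/s.
After 2:1 compression, effective rate ≈ 99225 bytes/s.
Capacity = 8 × 1,000,000,000 = 8,000,000,000 bytes.
8,000,000,000 / effective rate ≈ 80624.84 s → 80,624 seconds.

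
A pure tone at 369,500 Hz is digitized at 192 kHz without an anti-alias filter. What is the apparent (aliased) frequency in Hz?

14,500 Hz

Nyquist = 192,000/2 = 96,000 Hz; 369,500 Hz exceeds it.
Alias = |369,500 − 2×192,000| = |369,500 − 384,000| = 14,500 Hz.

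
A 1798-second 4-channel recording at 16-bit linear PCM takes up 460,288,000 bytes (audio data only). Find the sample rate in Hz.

32,000 Hz

Bytes = sample_rate × seconds × bytes_per_sample × channels.
sample_rate = 460,288,000 / (1,798 × 2 × 4) = 460,288,000 / 14,384 = 32,000 Hz.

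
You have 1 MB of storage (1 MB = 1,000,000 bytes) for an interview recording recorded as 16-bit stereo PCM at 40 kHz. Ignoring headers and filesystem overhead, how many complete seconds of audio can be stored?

6 seconds

Uncompressed byte rate = 40,000 × 2 × 2 = 160,000 bytes/s.
Capacity = 1 × 1,000,000 = 1,000,000 bytes.
1,000,000 / 160,000 ≈ 6.25 s → 6 seconds.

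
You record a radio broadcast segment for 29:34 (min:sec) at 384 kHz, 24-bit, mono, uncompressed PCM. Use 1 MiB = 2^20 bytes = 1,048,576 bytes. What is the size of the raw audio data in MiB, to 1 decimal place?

1949.0 MiB

Duration = 29:34 (min:sec) = 1,774 s.
Bytes = 384,000 samples/s × 1,774 s × 3 bytes/sample × 1 ch = 2,043,648,000 bytes.
2,043,648,000 / 1,048,576 = 1949.0 MiB.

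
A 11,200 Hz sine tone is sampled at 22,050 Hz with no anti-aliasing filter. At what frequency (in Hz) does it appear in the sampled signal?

10,850 Hz

Nyquist = 22,050/2 = 11,025 Hz; 11,200 Hz exceeds it.
Alias = |11,200 − 1×22,050| = |11,200 − 22,050| = 10,850 Hz.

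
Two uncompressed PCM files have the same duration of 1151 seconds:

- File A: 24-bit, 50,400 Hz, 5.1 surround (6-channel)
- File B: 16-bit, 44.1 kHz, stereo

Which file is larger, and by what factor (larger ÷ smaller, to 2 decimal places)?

File A: 50,400 × 3 × 6 = 907,200 bytes/s.
File B: 44,100 × 2 × 2 = 176,400 bytes/s.
File A is larger; ratio = 1,044,187,200 / 203,036,400 = 5.14.

File A, by a factor of 5.14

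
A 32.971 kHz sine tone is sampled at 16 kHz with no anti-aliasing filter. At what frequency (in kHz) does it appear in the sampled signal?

Nyquist = 16,000/2 = 8,000 Hz; 32,971 Hz exceeds it.
Alias = |32,971 − 2×16,000| = |32,971 − 32,000| = 971 Hz = 0.971 kHz.

0.971 kHz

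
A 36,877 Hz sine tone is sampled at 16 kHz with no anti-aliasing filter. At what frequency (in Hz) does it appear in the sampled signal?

Nyquist = 16,000/2 = 8,000 Hz; 36,877 Hz exceeds it.
Alias = |36,877 − 2×16,000| = |36,877 − 32,000| = 4,877 Hz.

4,877 Hz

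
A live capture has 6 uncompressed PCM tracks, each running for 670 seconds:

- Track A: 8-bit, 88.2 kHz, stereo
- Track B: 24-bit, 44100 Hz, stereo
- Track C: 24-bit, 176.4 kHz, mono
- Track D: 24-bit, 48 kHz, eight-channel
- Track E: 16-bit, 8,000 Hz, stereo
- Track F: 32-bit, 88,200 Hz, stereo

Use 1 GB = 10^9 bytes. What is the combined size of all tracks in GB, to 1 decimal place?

Track A: 88,200 × 670 × 1 × 2 = 118,188,000 bytes.
Track B: 44,100 × 670 × 3 × 2 = 177,282,000 bytes.
Track C: 176,400 × 670 × 3 × 1 = 354,564,000 bytes.
Track D: 48,000 × 670 × 3 × 8 = 771,840,000 bytes.
Track E: 8,000 × 670 × 2 × 2 = 21,440,000 bytes.
Track F: 88,200 × 670 × 4 × 2 = 472,752,000 bytes.
Total = 1,916,066,000 bytes = 1.9 GB.

1.9 GB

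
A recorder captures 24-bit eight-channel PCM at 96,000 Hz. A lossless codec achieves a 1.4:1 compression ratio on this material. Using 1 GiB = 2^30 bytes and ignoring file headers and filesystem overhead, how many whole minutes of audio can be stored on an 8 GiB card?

Uncompressed byte rate = 96,000 × 3 × 8 = 2,304,000 bytes/s.
After 1.4:1 compression, effective rate ≈ 1645714.29 bytes/s.
Capacity = 8 × 1,073,741,824 = 8,589,934,592 bytes.
8,589,934,592 / effective rate ≈ 5219.58 s → 86 minutes.

86 minutes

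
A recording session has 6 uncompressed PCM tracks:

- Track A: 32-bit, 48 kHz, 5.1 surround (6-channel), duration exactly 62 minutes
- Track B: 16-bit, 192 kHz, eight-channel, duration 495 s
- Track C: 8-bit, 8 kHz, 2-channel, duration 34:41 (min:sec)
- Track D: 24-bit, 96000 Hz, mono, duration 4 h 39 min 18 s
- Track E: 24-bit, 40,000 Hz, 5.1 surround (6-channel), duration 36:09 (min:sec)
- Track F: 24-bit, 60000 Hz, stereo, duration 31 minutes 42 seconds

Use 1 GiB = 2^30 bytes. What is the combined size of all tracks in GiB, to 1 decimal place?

Track A: exactly 62 minutes = 3,720 s; 48,000 × 3,720 × 4 × 6 = 4,285,440,000 bytes.
Track B: 192,000 × 495 × 2 × 8 = 1,520,640,000 bytes.
Track C: 34:41 (min:sec) = 2,081 s; 8,000 × 2,081 × 1 × 2 = 33,296,000 bytes.
Track D: 4 h 39 min 18 s = 16,758 s; 96,000 × 16,758 × 3 × 1 = 4,826,304,000 bytes.
Track E: 36:09 (min:sec) = 2,169 s; 40,000 × 2,169 × 3 × 6 = 1,561,680,000 bytes.
Track F: 31 minutes 42 seconds = 1,902 s; 60,000 × 1,902 × 3 × 2 = 684,720,000 bytes.
Total = 12,912,080,000 bytes = 12.0 GiB.

12.0 GiB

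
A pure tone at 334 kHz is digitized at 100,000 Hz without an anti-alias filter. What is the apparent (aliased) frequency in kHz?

34 kHz

Nyquist = 100,000/2 = 50,000 Hz; 334,000 Hz exceeds it.
Alias = |334,000 − 3×100,000| = |334,000 − 300,000| = 34,000 Hz = 34 kHz.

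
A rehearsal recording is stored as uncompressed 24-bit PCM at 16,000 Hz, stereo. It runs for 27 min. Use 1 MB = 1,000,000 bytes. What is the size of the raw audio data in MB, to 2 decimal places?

Duration = 27 min = 1,620 s.
Bytes = 16,000 samples/s × 1,620 s × 3 bytes/sample × 2 ch = 155,520,000 bytes.
155,520,000 / 1,000,000 = 155.52 MB.

155.52 MB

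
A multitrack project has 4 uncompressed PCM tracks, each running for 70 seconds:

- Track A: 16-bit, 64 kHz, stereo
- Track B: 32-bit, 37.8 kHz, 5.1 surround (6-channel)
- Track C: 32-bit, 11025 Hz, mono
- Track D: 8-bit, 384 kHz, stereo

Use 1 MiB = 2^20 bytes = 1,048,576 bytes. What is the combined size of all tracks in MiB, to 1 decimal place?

Track A: 64,000 × 70 × 2 × 2 = 17,920,000 bytes.
Track B: 37,800 × 70 × 4 × 6 = 63,504,000 bytes.
Track C: 11,025 × 70 × 4 × 1 = 3,087,000 bytes.
Track D: 384,000 × 70 × 1 × 2 = 53,760,000 bytes.
Total = 138,271,000 bytes = 131.9 MiB.

131.9 MiB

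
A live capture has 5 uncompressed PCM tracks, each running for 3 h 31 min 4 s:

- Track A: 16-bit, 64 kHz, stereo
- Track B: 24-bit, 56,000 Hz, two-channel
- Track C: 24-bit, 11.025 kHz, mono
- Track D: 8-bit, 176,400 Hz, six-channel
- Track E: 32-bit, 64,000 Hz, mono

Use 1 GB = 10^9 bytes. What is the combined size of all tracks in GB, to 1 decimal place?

24.6 GB

3 h 31 min 4 s = 12,664 s.
Track A: 64,000 × 12,664 × 2 × 2 = 3,241,984,000 bytes.
Track B: 56,000 × 12,664 × 3 × 2 = 4,255,104,000 bytes.
Track C: 11,025 × 12,664 × 3 × 1 = 418,861,800 bytes.
Track D: 176,400 × 12,664 × 1 × 6 = 13,403,577,600 bytes.
Track E: 64,000 × 12,664 × 4 × 1 = 3,241,984,000 bytes.
Total = 24,561,511,400 bytes = 24.6 GB.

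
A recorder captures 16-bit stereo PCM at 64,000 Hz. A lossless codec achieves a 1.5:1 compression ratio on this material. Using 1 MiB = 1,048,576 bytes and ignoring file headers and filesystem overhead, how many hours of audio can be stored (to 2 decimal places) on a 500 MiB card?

0.85 hours

Uncompressed byte rate = 64,000 × 2 × 2 = 256,000 bytes/s.
After 1.5:1 compression, effective rate ≈ 170666.67 bytes/s.
Capacity = 500 × 1,048,576 = 524,288,000 bytes.
524,288,000 / effective rate ≈ 3072 s → 0.85 hours.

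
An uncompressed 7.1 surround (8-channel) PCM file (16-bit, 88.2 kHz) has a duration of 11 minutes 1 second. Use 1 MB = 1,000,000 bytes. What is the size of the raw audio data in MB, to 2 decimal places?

932.80 MB

Duration = 11 minutes 1 second = 661 s.
Bytes = 88,200 samples/s × 661 s × 2 bytes/sample × 8 ch = 932,803,200 bytes.
932,803,200 / 1,000,000 = 932.80 MB.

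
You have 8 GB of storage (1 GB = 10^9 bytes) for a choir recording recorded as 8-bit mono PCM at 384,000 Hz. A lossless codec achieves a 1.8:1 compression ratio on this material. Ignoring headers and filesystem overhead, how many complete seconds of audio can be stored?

37,500 seconds

Uncompressed byte rate = 384,000 × 1 × 1 = 384,000 bytes/s.
After 1.8:1 compression, effective rate ≈ 213333.33 bytes/s.
Capacity = 8 × 1,000,000,000 = 8,000,000,000 bytes.
8,000,000,000 / effective rate ≈ 37500 s → 37,500 seconds.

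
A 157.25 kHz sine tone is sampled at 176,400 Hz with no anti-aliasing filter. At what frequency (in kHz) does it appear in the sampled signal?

Nyquist = 176,400/2 = 88,200 Hz; 157,250 Hz exceeds it.
Alias = |157,250 − 1×176,400| = |157,250 − 176,400| = 19,150 Hz = 19.15 kHz.

19.15 kHz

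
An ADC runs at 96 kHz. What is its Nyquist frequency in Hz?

Nyquist frequency = sample rate / 2 = 96,000 / 2 = 48,000 Hz.

48,000 Hz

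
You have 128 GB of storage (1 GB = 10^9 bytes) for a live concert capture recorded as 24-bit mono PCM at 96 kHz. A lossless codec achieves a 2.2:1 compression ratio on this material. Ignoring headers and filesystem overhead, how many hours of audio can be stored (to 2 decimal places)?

Uncompressed byte rate = 96,000 × 3 × 1 = 288,000 bytes/s.
After 2.2:1 compression, effective rate ≈ 130909.09 bytes/s.
Capacity = 128 × 1,000,000,000 = 128,000,000,000 bytes.
128,000,000,000 / effective rate ≈ 977777.78 s → 271.60 hours.

271.60 hours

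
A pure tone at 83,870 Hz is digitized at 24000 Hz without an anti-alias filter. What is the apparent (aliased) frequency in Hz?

Nyquist = 24,000/2 = 12,000 Hz; 83,870 Hz exceeds it.
Alias = |83,870 − 3×24,000| = |83,870 − 72,000| = 11,870 Hz.

11,870 Hz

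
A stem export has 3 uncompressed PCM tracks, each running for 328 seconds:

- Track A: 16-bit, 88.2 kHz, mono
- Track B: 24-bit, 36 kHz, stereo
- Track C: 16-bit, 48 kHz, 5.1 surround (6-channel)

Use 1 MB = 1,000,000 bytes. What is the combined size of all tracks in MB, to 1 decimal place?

317.6 MB

Track A: 88,200 × 328 × 2 × 1 = 57,859,200 bytes.
Track B: 36,000 × 328 × 3 × 2 = 70,848,000 bytes.
Track C: 48,000 × 328 × 2 × 6 = 188,928,000 bytes.
Total = 317,635,200 bytes = 317.6 MB.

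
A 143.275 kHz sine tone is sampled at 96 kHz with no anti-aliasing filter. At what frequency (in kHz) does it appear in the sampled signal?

Nyquist = 96,000/2 = 48,000 Hz; 143,275 Hz exceeds it.
Alias = |143,275 − 1×96,000| = |143,275 − 96,000| = 47,275 Hz = 47.275 kHz.

47.275 kHz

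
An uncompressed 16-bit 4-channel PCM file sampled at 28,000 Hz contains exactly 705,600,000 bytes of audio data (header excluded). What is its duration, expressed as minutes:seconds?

52:30

Byte rate = 28,000 × 2 × 4 = 224,000 bytes/s.
Duration = 705,600,000 / 224,000 = 3,150 s.
3,150 s = 52:30.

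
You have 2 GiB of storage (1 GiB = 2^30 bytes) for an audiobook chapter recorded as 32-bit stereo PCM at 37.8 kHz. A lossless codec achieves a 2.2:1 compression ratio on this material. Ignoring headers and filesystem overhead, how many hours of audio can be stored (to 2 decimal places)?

Uncompressed byte rate = 37,800 × 4 × 2 = 302,400 bytes/s.
After 2.2:1 compression, effective rate ≈ 137454.55 bytes/s.
Capacity = 2 × 1,073,741,824 = 2,147,483,648 bytes.
2,147,483,648 / effective rate ≈ 15623.23 s → 4.34 hours.

4.34 hours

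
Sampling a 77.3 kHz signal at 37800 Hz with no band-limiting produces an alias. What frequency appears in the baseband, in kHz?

1.7 kHz

Nyquist = 37,800/2 = 18,900 Hz; 77,300 Hz exceeds it.
Alias = |77,300 − 2×37,800| = |77,300 − 75,600| = 1,700 Hz = 1.7 kHz.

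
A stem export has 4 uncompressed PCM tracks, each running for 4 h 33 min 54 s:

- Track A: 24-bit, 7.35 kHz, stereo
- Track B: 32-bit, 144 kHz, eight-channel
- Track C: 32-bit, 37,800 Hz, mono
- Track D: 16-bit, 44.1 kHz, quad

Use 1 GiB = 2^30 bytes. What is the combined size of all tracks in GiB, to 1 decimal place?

4 h 33 min 54 s = 16,434 s.
Track A: 7,350 × 16,434 × 3 × 2 = 724,739,400 bytes.
Track B: 144,000 × 16,434 × 4 × 8 = 75,727,872,000 bytes.
Track C: 37,800 × 16,434 × 4 × 1 = 2,484,820,800 bytes.
Track D: 44,100 × 16,434 × 2 × 4 = 5,797,915,200 bytes.
Total = 84,735,347,400 bytes = 78.9 GiB.

78.9 GiB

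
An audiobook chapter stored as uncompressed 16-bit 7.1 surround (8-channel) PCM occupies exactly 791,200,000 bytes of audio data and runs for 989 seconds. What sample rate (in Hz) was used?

50,000 Hz

Bytes = sample_rate × seconds × bytes_per_sample × channels.
sample_rate = 791,200,000 / (989 × 2 × 8) = 791,200,000 / 15,824 = 50,000 Hz.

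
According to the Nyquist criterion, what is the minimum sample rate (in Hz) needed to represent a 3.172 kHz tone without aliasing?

Minimum sample rate = 2 × 3,172 Hz = 6,344 Hz.

6,344 Hz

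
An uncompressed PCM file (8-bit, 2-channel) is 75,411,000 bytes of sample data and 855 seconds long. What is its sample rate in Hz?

44,100 Hz

Bytes = sample_rate × seconds × bytes_per_sample × channels.
sample_rate = 75,411,000 / (855 × 1 × 2) = 75,411,000 / 1,710 = 44,100 Hz.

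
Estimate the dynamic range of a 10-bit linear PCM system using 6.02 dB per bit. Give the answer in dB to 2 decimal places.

10 × 6.02 = 60.20 dB.

60.20 dB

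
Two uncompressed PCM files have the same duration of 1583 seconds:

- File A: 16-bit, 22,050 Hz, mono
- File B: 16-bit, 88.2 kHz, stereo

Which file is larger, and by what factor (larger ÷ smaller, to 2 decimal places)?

File B, by a factor of 8.00

File A: 22,050 × 2 × 1 = 44,100 bytes/s.
File B: 88,200 × 2 × 2 = 352,800 bytes/s.
File B is larger; ratio = 558,482,400 / 69,810,300 = 8.00.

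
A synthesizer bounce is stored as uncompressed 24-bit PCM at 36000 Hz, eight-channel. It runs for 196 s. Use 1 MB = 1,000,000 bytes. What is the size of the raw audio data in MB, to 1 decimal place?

169.3 MB

Bytes = 36,000 samples/s × 196 s × 3 bytes/sample × 8 ch = 169,344,000 bytes.
169,344,000 / 1,000,000 = 169.3 MB.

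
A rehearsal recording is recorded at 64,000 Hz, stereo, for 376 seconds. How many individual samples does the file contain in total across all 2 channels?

64,000 × 376 s × 2 ch = 48,128,000 samples.

48,128,000 samples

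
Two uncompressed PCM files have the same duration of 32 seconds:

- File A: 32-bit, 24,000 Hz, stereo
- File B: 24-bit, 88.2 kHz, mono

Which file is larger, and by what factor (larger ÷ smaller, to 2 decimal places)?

File B, by a factor of 1.38

File A: 24,000 × 4 × 2 = 192,000 bytes/s.
File B: 88,200 × 3 × 1 = 264,600 bytes/s.
File B is larger; ratio = 8,467,200 / 6,144,000 = 1.38.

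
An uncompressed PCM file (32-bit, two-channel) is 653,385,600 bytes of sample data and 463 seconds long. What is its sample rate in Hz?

176,400 Hz

Bytes = sample_rate × seconds × bytes_per_sample × channels.
sample_rate = 653,385,600 / (463 × 4 × 2) = 653,385,600 / 3,704 = 176,400 Hz.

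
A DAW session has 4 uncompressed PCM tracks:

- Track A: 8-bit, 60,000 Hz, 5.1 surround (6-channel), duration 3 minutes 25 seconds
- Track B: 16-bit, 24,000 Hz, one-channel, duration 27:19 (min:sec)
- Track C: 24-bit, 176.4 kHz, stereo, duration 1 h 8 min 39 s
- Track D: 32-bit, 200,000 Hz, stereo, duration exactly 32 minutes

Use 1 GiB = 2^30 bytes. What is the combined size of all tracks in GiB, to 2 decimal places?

7.06 GiB

Track A: 3 minutes 25 seconds = 205 s; 60,000 × 205 × 1 × 6 = 73,800,000 bytes.
Track B: 27:19 (min:sec) = 1,639 s; 24,000 × 1,639 × 2 × 1 = 78,672,000 bytes.
Track C: 1 h 8 min 39 s = 4,119 s; 176,400 × 4,119 × 3 × 2 = 4,359,549,600 bytes.
Track D: exactly 32 minutes = 1,920 s; 200,000 × 1,920 × 4 × 2 = 3,072,000,000 bytes.
Total = 7,584,021,600 bytes = 7.06 GiB.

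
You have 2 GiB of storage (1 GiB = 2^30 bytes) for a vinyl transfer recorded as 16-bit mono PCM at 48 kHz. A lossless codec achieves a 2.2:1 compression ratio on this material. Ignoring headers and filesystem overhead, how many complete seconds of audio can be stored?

Uncompressed byte rate = 48,000 × 2 × 1 = 96,000 bytes/s.
After 2.2:1 compression, effective rate ≈ 43636.36 bytes/s.
Capacity = 2 × 1,073,741,824 = 2,147,483,648 bytes.
2,147,483,648 / effective rate ≈ 49213.17 s → 49,213 seconds.

49,213 seconds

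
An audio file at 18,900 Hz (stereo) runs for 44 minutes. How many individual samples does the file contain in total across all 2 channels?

99,792,000 samples

44 minutes = 2,640 s.
18,900 × 2,640 s × 2 ch = 99,792,000 samples.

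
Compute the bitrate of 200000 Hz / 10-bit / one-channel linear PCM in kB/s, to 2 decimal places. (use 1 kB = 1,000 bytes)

250.00 kB/s

Bit rate = 200,000 × 10 × 1 = 2,000,000 bits/s.
2,000,000 / 8 = 250,000 B/s = 250.00 kB/s.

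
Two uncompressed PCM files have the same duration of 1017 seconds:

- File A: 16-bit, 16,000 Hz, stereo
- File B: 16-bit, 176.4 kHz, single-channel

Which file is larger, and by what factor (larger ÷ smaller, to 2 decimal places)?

File A: 16,000 × 2 × 2 = 64,000 bytes/s.
File B: 176,400 × 2 × 1 = 352,800 bytes/s.
File B is larger; ratio = 358,797,600 / 65,088,000 = 5.51.

File B, by a factor of 5.51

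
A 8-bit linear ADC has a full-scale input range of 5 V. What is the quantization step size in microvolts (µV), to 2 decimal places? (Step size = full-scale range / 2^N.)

19531.25 µV

5 V / 2^8 = 5 / 256 V = 19531.25 µV.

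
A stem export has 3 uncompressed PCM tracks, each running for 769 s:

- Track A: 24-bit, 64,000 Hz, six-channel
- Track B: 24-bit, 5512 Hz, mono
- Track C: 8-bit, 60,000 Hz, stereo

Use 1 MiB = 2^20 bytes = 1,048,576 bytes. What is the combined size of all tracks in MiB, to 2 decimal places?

944.98 MiB

Track A: 64,000 × 769 × 3 × 6 = 885,888,000 bytes.
Track B: 5,512 × 769 × 3 × 1 = 12,716,184 bytes.
Track C: 60,000 × 769 × 1 × 2 = 92,280,000 bytes.
Total = 990,884,184 bytes = 944.98 MiB.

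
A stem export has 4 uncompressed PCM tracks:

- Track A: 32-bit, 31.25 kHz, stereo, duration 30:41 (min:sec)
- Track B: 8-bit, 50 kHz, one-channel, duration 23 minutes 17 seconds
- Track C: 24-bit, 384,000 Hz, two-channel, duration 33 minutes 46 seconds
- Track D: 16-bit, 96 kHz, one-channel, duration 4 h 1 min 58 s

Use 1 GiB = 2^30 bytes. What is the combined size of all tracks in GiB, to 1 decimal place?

Track A: 30:41 (min:sec) = 1,841 s; 31,250 × 1,841 × 4 × 2 = 460,250,000 bytes.
Track B: 23 minutes 17 seconds = 1,397 s; 50,000 × 1,397 × 1 × 1 = 69,850,000 bytes.
Track C: 33 minutes 46 seconds = 2,026 s; 384,000 × 2,026 × 3 × 2 = 4,667,904,000 bytes.
Track D: 4 h 1 min 58 s = 14,518 s; 96,000 × 14,518 × 2 × 1 = 2,787,456,000 bytes.
Total = 7,985,460,000 bytes = 7.4 GiB.

7.4 GiB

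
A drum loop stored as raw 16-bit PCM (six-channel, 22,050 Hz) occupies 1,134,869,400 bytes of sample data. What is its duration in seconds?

Byte rate = 22,050 × 2 × 6 = 264,600 bytes/s.
Duration = 1,134,869,400 / 264,600 = 4,289 s.

4,289 seconds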